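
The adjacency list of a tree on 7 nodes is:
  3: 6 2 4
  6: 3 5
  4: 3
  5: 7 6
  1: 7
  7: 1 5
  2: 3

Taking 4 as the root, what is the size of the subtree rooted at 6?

4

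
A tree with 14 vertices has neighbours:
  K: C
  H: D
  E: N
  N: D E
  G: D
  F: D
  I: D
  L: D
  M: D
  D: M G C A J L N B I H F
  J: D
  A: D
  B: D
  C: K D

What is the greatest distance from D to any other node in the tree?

The node farthest from D is E (K also at distance 2), via D – N – E — 2 edges.

2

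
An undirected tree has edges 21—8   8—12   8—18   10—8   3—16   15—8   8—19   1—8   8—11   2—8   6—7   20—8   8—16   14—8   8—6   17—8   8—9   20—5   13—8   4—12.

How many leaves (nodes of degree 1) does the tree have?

16

The leaves are 1, 2, 3, 4, 5, 7, 9, 10, 11, 13, 14, 15, 17, 18, 19, 21.
That is 16 leaves.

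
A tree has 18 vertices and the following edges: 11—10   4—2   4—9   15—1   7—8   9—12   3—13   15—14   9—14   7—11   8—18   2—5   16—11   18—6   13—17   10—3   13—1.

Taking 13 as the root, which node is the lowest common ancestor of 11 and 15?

Ancestors of 11 (toward the root): 11, 10, 3, 13.
Ancestors of 15: 15, 1, 13.
The deepest node appearing in both lists is 13.

13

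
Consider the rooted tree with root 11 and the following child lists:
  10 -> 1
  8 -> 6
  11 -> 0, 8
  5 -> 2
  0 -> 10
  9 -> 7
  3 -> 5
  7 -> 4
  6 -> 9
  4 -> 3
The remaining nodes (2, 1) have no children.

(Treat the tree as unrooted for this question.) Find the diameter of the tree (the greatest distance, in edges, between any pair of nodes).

BFS from 1 reaches 2 last, at distance 11; BFS from 2 confirms no node is farther.
Path: 1-10-0-11-8-6-9-7-4-3-5-2.

11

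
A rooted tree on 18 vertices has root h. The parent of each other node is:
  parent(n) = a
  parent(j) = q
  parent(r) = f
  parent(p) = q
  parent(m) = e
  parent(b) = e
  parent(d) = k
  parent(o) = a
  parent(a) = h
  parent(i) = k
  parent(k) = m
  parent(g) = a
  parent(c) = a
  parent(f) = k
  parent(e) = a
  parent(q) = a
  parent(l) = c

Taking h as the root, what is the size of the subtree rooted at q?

3

q's subtree: {q, p, j}, size 3.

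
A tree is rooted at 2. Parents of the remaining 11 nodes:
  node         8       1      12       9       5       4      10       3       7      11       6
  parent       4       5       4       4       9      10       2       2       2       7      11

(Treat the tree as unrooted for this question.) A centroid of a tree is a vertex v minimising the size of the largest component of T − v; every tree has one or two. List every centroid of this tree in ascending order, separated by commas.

4, 10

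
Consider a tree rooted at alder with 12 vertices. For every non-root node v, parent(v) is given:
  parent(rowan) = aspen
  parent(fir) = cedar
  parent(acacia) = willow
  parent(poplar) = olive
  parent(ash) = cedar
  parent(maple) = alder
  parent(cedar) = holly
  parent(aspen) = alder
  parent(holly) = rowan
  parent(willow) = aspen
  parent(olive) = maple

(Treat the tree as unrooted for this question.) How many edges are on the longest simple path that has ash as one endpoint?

8

A farthest node from ash is poplar.
The path ash-cedar-holly-rowan-aspen-alder-maple-olive-poplar has 8 edges.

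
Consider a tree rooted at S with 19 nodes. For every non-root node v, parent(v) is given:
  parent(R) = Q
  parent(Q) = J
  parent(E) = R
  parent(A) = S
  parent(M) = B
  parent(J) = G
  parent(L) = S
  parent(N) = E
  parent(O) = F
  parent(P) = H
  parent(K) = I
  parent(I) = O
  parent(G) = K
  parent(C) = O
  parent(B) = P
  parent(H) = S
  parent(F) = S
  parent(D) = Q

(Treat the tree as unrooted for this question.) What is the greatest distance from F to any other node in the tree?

9

The node farthest from F is N, via F-O-I-K-G-J-Q-R-E-N — 9 edges.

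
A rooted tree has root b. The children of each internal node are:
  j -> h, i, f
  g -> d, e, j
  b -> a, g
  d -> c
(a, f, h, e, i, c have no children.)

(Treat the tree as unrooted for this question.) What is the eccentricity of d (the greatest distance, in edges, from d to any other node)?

3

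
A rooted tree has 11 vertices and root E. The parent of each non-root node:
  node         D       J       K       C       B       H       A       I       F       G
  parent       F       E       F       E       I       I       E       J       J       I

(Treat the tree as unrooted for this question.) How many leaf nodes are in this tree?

7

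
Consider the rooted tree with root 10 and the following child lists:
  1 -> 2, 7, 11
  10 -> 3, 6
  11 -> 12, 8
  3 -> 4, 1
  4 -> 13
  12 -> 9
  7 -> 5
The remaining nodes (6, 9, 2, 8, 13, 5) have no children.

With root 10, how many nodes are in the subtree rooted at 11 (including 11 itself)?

Descendants of 11 (including itself): 11, 8, 12, 9. That's 4.

4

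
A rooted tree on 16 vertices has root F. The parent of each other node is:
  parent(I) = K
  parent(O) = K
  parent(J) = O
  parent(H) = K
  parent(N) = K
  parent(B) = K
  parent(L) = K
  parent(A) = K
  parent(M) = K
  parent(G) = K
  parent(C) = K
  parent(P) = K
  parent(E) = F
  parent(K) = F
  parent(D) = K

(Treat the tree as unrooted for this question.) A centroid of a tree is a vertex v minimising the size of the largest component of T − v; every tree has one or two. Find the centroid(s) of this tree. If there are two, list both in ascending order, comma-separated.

K

Removing K splits the tree into components of sizes 2, 2, 1, 1, 1, 1, 1, 1, 1, 1, 1, 1, 1; the largest is 2 ≤ ⌊16/2⌋ = 8.
Every other node leaves some component of size > 8, so the centroid is unique.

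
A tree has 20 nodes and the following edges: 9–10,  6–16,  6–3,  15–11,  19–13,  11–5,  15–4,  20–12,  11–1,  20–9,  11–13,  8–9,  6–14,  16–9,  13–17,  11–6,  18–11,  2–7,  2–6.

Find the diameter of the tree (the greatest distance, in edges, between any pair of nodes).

Starting from 4, a farthest node is 12 at distance 7.
One longest path: 4–15–11–6–16–9–20–12.
So the diameter is 7.

7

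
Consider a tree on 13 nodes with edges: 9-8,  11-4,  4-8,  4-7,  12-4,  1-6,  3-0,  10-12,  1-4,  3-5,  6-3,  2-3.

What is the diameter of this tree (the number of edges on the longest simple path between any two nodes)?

A longest path is 9–8–4–1–6–3–0, with 6 edges.

6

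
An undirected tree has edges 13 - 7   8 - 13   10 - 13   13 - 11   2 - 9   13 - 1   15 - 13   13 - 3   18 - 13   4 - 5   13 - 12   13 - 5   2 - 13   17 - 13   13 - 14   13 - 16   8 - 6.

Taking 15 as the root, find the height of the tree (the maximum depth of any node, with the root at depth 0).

A deepest node is 4, reached by 15 – 13 – 5 – 4.
That path has 3 edges, so the height is 3.

3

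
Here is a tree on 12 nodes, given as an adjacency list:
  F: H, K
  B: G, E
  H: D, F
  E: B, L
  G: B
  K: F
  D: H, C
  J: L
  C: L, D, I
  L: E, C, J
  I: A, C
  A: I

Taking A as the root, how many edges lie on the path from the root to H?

4

A – I – C – D – H — 4 edges.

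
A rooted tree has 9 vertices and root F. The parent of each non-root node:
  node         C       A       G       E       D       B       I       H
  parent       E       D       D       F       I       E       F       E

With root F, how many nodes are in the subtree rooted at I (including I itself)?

4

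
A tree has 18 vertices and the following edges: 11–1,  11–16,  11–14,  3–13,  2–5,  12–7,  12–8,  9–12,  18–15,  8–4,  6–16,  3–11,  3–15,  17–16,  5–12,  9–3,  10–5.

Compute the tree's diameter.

7

BFS from 17 reaches 10 last, at distance 7; BFS from 10 confirms no node is farther.
Path: 17 - 16 - 11 - 3 - 9 - 12 - 5 - 10.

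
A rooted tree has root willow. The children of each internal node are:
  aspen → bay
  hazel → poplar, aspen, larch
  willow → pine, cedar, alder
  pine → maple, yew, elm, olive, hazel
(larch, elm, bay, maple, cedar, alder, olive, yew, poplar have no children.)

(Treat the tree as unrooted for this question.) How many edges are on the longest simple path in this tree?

A longest path is alder - willow - pine - hazel - aspen - bay, with 5 edges.

5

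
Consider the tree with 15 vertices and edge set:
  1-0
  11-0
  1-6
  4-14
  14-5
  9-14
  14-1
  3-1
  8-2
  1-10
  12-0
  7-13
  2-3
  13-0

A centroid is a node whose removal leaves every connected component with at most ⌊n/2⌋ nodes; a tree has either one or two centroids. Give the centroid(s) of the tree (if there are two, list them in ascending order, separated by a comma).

If 1 is removed the pieces have sizes 5, 4, 3, 1, 1, all ≤ ⌊15/2⌋ = 7.
Every other node leaves some component of size > 7, so the centroid is unique.

1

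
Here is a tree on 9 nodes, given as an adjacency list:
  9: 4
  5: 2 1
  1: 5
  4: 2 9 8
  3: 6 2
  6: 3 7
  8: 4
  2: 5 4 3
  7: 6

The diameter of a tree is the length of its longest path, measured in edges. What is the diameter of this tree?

5

A longest path is 7-6-3-2-5-1, with 5 edges.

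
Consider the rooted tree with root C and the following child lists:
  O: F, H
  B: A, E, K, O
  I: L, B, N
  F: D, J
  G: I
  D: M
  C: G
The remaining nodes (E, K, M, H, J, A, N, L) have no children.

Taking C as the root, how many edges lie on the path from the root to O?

C → G → I → B → O — 4 edges.

4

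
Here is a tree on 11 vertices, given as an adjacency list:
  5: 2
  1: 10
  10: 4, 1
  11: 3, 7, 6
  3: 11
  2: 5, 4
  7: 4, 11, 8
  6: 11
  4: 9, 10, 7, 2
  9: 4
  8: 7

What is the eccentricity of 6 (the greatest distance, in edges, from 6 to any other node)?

5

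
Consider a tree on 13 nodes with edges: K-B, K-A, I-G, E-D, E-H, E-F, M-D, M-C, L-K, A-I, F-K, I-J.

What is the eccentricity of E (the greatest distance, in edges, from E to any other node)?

5

A farthest node from E is J (G also at distance 5).
The path E–F–K–A–I–J has 5 edges.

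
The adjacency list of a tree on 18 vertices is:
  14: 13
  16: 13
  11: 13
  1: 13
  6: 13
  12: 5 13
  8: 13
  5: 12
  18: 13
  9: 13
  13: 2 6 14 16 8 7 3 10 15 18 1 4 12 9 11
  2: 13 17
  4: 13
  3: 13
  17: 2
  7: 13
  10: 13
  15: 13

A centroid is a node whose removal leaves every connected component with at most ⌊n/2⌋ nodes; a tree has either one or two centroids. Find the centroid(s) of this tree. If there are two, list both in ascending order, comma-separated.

13

Removing 13 splits the tree into components of sizes 2, 2, 1, 1, 1, 1, 1, 1, 1, 1, 1, 1, 1, 1, 1; the largest is 2 ≤ ⌊18/2⌋ = 9.
No neighbour of 13 does as well, so 13 is the unique centroid.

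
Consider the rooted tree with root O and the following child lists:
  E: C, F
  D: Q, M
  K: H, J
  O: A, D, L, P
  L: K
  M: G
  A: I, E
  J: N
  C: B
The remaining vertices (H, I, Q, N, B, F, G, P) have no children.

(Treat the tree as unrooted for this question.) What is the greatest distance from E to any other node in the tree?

6

The node farthest from E is N, via E – A – O – L – K – J – N — 6 edges.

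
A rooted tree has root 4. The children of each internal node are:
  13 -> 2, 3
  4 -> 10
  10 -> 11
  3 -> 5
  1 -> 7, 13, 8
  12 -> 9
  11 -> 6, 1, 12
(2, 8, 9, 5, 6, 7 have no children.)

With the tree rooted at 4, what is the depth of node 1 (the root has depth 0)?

3

Path from 4 to 1: 4 → 10 → 11 → 1, which has 3 edges.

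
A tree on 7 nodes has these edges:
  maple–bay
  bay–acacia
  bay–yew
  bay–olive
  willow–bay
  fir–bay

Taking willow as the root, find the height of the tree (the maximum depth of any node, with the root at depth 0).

yew sits deepest: willow – bay – yew — 2 edges from the root.

2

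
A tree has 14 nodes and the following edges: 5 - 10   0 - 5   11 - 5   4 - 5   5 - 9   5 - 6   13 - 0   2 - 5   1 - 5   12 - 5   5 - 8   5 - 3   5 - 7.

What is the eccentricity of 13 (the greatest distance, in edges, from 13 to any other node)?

3

The node farthest from 13 is 10 (9, 1, 7, 11, 3, 2, 12, 8, 4, 6 also at distance 3), via 13 – 0 – 5 – 10 — 3 edges.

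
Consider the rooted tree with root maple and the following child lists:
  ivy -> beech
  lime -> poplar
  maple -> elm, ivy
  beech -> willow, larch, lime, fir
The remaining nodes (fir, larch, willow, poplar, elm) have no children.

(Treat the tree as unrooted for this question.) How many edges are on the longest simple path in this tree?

5

A longest path is poplar-lime-beech-ivy-maple-elm, with 5 edges.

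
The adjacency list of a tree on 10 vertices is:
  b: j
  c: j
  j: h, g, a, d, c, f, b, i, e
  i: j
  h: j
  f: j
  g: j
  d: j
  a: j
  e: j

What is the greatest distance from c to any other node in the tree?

2

A farthest node from c is h (b, a, d, e, i, f, g also at distance 2).
The path c–j–h has 2 edges.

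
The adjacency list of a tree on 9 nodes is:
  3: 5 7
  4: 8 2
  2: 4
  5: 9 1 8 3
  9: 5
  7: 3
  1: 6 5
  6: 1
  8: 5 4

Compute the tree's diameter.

5

Starting from 2, a farthest node is 6 at distance 5.
One longest path: 2 - 4 - 8 - 5 - 1 - 6.
So the diameter is 5.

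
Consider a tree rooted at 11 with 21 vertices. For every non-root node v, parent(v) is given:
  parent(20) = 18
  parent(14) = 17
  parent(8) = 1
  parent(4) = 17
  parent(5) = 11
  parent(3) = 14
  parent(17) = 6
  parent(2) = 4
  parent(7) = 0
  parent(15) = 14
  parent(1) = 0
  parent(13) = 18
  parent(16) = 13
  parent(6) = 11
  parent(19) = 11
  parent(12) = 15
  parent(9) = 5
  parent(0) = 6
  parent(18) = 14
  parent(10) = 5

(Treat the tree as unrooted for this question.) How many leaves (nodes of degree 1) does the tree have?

10

Exactly 10 nodes have a single neighbour: 2, 3, 7, 8, 9, 10, 12, 16, 19, 20.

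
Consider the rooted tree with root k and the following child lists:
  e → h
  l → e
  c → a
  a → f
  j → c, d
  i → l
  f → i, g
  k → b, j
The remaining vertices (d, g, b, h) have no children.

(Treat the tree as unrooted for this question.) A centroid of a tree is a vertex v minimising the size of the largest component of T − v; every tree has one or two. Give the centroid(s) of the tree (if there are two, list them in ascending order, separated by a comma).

a, f

If a is removed the pieces have sizes 6, 5, all ≤ ⌊12/2⌋ = 6.
Its neighbour f also leaves a largest component of size 6, so both are centroids.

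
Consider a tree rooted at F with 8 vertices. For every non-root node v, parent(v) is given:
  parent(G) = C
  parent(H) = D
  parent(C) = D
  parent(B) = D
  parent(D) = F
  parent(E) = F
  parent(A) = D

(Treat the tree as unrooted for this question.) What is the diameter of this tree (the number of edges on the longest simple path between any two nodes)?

4

BFS from E reaches G last, at distance 4; BFS from G confirms no node is farther.
Path: E - F - D - C - G.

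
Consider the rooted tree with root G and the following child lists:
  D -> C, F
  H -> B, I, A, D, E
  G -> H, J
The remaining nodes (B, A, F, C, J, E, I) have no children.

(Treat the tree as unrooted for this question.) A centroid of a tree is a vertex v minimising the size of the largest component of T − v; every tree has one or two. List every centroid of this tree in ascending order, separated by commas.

Removing H splits the tree into components of sizes 3, 2, 1, 1, 1, 1; the largest is 3 ≤ ⌊10/2⌋ = 5.
No neighbour of H does as well, so H is the unique centroid.

H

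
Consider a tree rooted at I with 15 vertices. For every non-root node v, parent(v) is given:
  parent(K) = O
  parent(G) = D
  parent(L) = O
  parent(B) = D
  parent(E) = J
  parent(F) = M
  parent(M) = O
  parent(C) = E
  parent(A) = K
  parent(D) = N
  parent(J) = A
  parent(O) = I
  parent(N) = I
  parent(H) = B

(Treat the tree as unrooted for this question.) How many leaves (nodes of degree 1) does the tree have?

5

The leaves are C, F, G, H, L.
That is 5 leaves.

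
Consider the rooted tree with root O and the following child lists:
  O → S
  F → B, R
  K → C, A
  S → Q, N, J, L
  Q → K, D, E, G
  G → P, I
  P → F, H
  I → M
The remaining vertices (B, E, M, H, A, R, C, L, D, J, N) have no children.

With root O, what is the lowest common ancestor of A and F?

A's ancestor chain is A, K, Q, S, O and F's is F, P, G, Q, S, O; they first meet at Q.

Q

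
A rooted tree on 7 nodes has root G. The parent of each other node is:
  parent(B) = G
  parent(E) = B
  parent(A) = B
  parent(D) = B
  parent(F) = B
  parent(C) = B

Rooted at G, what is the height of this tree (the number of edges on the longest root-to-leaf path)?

The longest root-to-leaf path is G-B-D (2 edges).

2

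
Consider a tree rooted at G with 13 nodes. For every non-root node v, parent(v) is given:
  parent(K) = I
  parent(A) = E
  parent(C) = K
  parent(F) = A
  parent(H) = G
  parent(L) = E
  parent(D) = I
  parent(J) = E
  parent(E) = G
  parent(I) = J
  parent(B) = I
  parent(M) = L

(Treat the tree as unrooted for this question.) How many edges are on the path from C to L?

Walking from C: C – K – I – J – E – L. Length 5.

5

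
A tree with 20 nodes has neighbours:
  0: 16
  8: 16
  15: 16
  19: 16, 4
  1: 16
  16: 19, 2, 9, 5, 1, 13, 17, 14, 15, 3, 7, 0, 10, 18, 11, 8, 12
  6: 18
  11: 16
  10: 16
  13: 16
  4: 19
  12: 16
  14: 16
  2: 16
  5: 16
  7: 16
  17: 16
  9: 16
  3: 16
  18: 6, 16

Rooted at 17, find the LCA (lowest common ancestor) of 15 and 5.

16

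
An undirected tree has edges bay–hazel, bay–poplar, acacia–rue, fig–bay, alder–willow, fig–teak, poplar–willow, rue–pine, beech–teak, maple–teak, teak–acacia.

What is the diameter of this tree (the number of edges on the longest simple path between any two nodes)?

Starting from pine, a farthest node is alder at distance 8.
One longest path: pine-rue-acacia-teak-fig-bay-poplar-willow-alder.
So the diameter is 8.

8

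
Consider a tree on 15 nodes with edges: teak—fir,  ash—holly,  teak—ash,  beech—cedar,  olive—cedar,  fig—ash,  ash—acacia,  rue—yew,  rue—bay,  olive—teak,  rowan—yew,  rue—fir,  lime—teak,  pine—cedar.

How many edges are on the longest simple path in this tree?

7

BFS from rowan reaches pine last, at distance 7; BFS from pine confirms no node is farther.
Path: rowan–yew–rue–fir–teak–olive–cedar–pine.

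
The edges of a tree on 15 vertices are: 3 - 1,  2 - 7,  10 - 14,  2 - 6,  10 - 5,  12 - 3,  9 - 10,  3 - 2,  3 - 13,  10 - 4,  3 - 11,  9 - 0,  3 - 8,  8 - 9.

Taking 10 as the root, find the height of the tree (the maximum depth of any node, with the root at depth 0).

5

A deepest node is 6, reached by 10–9–8–3–2–6.
That path has 5 edges, so the height is 5.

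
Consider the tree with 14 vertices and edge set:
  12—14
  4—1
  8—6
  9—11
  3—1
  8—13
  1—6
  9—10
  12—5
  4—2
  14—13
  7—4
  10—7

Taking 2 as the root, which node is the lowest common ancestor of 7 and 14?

4

Path 7→root: 7 4 2; path 14→root: 14 13 8 6 1 4 2.
First common node: 4.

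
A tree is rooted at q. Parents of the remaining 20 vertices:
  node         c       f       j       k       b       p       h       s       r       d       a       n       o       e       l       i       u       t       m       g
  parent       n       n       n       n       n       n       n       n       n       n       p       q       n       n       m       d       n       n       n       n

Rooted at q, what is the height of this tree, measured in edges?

3

The longest root-to-leaf path is q – n – p – a (3 edges).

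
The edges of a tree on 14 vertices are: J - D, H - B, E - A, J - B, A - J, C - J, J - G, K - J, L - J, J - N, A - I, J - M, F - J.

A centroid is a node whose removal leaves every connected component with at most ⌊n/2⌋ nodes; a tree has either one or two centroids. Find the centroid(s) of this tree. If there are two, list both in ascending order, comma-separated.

J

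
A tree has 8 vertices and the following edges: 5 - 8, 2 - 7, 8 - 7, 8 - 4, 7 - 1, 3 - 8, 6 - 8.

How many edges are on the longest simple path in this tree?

BFS from 6 reaches 2 last, at distance 3; BFS from 2 confirms no node is farther.
Path: 6 - 8 - 7 - 2.

3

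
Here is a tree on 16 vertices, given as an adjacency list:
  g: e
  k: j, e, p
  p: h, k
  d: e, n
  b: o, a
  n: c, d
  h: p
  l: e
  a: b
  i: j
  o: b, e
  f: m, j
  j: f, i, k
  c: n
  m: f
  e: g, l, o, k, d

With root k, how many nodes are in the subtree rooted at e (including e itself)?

9

Descendants of e (including itself): e, o, l, g, d, b, n, a, c. That's 9.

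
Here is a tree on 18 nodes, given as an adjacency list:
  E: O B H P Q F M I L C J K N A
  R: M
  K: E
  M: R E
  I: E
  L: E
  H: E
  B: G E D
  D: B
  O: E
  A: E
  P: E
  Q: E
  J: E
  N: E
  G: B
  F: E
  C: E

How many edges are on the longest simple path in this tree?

BFS from D reaches R last, at distance 4; BFS from R confirms no node is farther.
Path: D – B – E – M – R.

4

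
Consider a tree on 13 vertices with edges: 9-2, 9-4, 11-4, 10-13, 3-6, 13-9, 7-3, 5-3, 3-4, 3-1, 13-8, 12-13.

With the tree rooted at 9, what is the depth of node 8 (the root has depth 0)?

Path from 9 to 8: 9–13–8, which has 2 edges.

2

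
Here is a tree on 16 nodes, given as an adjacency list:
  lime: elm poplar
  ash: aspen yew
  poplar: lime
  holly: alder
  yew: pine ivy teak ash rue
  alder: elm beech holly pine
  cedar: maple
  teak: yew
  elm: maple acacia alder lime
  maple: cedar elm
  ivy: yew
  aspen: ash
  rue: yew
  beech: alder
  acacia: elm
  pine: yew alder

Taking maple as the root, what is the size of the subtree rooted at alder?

10

alder's subtree: {alder, pine, beech, holly, yew, rue, ivy, teak, ash, aspen}, size 10.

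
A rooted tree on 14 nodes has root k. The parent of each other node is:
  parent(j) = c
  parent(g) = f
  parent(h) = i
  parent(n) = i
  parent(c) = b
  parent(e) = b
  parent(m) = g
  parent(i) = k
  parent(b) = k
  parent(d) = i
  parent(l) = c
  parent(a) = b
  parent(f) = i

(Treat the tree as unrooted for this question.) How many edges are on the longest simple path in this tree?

BFS from j reaches m last, at distance 7; BFS from m confirms no node is farther.
Path: j-c-b-k-i-f-g-m.

7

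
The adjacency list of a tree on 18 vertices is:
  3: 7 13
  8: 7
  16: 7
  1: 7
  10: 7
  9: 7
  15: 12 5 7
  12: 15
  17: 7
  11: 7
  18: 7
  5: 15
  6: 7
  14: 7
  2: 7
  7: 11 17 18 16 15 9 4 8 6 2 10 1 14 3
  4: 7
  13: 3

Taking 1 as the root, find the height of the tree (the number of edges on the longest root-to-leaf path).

13 sits deepest: 1 – 7 – 3 – 13 — 3 edges from the root.

3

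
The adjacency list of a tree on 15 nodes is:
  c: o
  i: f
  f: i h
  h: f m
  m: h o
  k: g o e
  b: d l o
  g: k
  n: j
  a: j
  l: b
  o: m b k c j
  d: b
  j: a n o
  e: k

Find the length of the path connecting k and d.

k–o–b–d: 3 edges.

3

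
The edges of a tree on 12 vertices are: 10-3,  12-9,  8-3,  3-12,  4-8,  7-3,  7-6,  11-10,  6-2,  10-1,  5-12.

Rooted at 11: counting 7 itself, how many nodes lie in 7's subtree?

The subtree rooted at 7 contains: 7, 6, 2 — 3 nodes.

3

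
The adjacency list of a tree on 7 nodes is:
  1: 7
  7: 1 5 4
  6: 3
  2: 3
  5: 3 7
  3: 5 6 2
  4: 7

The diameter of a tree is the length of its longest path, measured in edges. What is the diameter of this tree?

4

A longest path is 6 – 3 – 5 – 7 – 1, with 4 edges.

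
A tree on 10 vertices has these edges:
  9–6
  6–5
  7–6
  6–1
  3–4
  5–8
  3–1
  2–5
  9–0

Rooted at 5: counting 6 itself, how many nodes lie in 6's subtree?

7

The subtree rooted at 6 contains: 6, 1, 9, 7, 3, 0, 4 — 7 nodes.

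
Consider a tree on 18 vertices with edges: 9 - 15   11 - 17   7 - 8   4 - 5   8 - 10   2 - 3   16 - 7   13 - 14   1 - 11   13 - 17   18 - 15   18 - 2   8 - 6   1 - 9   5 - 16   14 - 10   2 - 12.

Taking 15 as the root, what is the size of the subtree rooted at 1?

12

1's subtree: {1, 11, 17, 13, 14, 10, 8, 7, 6, 16, 5, 4}, size 12.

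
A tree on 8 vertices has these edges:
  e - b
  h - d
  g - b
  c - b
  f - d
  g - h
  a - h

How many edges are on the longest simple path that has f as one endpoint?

The node farthest from f is e (c also at distance 5), via f-d-h-g-b-e — 5 edges.

5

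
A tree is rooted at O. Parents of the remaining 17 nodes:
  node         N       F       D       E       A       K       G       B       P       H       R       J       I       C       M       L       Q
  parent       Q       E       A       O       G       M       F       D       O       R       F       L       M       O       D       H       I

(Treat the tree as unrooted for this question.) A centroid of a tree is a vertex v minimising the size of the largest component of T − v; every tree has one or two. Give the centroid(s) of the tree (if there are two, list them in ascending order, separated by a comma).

F, G

Removing G splits the tree into components of sizes 9, 8; the largest is 9 ≤ ⌊18/2⌋ = 9.
F is adjacent to G and is also a centroid (the largest component after removing it is likewise 9).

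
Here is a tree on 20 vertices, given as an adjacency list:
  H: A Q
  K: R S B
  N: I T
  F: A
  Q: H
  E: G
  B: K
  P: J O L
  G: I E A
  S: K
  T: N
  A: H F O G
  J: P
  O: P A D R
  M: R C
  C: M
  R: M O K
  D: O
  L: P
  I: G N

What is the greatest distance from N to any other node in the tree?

7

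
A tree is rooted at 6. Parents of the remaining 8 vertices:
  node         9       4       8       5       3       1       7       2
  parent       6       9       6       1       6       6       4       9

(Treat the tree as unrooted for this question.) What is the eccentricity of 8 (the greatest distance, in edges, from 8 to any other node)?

4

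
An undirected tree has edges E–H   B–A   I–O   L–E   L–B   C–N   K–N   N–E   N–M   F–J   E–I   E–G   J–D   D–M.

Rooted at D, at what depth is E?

3

Climbing from E to the root: E–N–M–D. That's 3 steps.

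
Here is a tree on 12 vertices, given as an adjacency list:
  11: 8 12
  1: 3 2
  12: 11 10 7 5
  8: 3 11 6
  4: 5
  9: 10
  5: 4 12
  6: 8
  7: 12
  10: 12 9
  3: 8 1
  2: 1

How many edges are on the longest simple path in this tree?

7

BFS from 9 reaches 2 last, at distance 7; BFS from 2 confirms no node is farther.
Path: 9–10–12–11–8–3–1–2.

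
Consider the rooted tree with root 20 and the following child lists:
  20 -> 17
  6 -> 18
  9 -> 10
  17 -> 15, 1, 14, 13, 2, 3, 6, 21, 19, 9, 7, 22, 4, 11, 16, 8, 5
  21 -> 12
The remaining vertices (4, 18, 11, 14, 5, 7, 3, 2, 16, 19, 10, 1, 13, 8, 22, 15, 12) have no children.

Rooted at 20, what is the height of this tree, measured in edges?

A deepest node is 12, reached by 20–17–21–12.
That path has 3 edges, so the height is 3.

3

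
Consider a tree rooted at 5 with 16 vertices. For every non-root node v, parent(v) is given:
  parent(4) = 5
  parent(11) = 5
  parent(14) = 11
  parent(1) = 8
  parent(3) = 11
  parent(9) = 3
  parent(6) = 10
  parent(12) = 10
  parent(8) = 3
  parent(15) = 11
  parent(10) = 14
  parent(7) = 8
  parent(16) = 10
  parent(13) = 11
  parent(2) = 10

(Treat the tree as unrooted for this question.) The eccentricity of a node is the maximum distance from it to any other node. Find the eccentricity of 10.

5

Distances from 10 peak at 5, attained at 7 (1 also at distance 5).
10–14–11–3–8–7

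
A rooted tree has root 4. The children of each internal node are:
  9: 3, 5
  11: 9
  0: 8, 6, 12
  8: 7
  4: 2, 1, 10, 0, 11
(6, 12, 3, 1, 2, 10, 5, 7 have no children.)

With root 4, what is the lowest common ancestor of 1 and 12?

4

Path 1→root: 1 4; path 12→root: 12 0 4.
First common node: 4.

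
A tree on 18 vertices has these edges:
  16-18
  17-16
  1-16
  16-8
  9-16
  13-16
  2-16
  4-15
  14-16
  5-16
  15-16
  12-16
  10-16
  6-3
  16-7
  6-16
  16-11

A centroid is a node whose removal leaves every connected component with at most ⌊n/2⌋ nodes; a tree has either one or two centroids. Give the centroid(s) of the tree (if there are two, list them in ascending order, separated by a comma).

16

If 16 is removed the pieces have sizes 2, 2, 1, 1, 1, 1, 1, 1, 1, 1, 1, 1, 1, 1, 1, all ≤ ⌊18/2⌋ = 9.
No neighbour of 16 does as well, so 16 is the unique centroid.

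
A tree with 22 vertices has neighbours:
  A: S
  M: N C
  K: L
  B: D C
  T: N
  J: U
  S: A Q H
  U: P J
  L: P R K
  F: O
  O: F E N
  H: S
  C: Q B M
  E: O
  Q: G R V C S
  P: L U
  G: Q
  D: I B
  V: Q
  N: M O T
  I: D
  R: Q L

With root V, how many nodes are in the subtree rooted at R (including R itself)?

R's subtree: {R, L, K, P, U, J}, size 6.

6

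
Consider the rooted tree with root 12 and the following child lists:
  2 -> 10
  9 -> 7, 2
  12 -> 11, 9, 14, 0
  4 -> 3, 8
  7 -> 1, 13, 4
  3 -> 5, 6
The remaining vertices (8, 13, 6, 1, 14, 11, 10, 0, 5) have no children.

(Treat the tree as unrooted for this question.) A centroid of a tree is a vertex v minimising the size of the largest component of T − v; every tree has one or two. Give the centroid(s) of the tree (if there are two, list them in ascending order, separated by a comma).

7

Delete 7: the remaining components have sizes 7, 5, 1, 1. Max 7 ≤ 7, so 7 is a centroid.
Every other node leaves some component of size > 7, so the centroid is unique.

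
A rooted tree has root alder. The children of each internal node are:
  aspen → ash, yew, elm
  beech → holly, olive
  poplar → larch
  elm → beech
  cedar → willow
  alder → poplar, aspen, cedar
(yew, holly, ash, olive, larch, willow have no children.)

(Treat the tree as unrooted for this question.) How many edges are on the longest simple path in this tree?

6

Starting from holly, a farthest node is larch at distance 6.
One longest path: holly–beech–elm–aspen–alder–poplar–larch.
So the diameter is 6.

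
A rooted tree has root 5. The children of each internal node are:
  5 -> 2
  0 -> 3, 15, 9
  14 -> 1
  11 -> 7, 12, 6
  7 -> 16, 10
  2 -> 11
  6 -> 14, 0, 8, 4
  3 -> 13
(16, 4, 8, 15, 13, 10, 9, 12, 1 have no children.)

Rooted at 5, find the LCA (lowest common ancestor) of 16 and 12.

16's ancestor chain is 16, 7, 11, 2, 5 and 12's is 12, 11, 2, 5; they first meet at 11.

11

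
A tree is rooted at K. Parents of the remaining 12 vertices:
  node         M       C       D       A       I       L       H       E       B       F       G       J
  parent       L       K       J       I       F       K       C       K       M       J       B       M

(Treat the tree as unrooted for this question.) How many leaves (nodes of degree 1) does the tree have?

5

The leaves are A, D, E, G, H.
That is 5 leaves.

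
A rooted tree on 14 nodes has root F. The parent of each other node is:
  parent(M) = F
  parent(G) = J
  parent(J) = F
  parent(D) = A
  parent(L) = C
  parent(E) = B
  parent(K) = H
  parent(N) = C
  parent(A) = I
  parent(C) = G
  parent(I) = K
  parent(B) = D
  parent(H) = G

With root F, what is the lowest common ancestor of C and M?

Ancestors of C (toward the root): C, G, J, F.
Ancestors of M: M, F.
The deepest node appearing in both lists is F.

F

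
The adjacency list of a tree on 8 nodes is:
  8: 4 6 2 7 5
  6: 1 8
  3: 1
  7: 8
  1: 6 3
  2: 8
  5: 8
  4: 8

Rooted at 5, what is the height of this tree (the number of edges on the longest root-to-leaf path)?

4

A deepest node is 3, reached by 5-8-6-1-3.
That path has 4 edges, so the height is 4.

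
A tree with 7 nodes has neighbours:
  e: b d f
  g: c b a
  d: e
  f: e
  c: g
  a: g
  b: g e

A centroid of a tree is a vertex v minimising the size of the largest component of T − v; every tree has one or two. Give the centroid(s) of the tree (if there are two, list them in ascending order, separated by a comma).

Removing b splits the tree into components of sizes 3, 3; the largest is 3 ≤ ⌊7/2⌋ = 3.
Every other node leaves some component of size > 3, so the centroid is unique.

b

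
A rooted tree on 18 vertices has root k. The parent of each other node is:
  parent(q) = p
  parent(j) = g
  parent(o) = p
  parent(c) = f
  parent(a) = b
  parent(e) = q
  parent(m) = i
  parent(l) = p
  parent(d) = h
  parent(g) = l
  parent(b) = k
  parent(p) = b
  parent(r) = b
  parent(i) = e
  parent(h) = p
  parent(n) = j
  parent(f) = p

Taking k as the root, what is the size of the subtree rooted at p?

14

The subtree rooted at p contains: p, l, h, q, o, f, g, d, e, c, j, i, n, m — 14 nodes.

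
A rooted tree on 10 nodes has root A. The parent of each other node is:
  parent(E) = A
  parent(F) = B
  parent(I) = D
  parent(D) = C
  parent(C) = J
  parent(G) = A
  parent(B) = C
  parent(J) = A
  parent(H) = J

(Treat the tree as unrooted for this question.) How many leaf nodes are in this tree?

5

The leaves are E, F, G, H, I.
That is 5 leaves.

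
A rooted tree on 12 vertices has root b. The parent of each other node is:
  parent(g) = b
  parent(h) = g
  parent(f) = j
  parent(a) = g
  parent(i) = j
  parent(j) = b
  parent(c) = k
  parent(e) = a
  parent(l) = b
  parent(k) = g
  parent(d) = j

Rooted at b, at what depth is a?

Path from b to a: b – g – a, which has 2 edges.

2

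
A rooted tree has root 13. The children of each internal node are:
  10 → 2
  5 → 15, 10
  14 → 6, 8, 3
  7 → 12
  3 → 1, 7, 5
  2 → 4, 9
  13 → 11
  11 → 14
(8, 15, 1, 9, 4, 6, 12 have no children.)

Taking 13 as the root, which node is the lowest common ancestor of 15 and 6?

14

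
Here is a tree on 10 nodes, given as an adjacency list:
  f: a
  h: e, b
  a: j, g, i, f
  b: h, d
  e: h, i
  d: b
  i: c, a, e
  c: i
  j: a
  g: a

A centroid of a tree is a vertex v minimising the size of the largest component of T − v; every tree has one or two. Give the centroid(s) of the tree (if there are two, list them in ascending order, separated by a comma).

i

Removing i splits the tree into components of sizes 4, 4, 1; the largest is 4 ≤ ⌊10/2⌋ = 5.
No neighbour of i does as well, so i is the unique centroid.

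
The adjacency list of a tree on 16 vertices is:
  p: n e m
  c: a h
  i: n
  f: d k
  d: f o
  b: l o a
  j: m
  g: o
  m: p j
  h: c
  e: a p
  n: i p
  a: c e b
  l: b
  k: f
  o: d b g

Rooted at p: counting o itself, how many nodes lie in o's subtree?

Descendants of o (including itself): o, d, g, f, k. That's 5.

5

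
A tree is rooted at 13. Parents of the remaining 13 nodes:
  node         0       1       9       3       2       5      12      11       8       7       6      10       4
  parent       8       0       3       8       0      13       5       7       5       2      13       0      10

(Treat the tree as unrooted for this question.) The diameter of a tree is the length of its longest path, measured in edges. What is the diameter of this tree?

BFS from 6 reaches 11 last, at distance 7; BFS from 11 confirms no node is farther.
Path: 6-13-5-8-0-2-7-11.

7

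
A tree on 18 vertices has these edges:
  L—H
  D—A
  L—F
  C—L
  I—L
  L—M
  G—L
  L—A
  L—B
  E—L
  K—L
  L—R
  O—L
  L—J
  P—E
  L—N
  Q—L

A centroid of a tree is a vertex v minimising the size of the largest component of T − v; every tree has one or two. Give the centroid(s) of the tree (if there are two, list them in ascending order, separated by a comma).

Removing L splits the tree into components of sizes 2, 2, 1, 1, 1, 1, 1, 1, 1, 1, 1, 1, 1, 1, 1; the largest is 2 ≤ ⌊18/2⌋ = 9.
No neighbour of L does as well, so L is the unique centroid.

L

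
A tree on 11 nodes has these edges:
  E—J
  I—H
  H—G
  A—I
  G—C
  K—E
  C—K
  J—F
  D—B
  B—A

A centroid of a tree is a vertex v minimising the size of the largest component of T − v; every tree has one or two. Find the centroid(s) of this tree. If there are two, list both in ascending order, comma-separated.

Removing G splits the tree into components of sizes 5, 5; the largest is 5 ≤ ⌊11/2⌋ = 5.
No neighbour of G does as well, so G is the unique centroid.

G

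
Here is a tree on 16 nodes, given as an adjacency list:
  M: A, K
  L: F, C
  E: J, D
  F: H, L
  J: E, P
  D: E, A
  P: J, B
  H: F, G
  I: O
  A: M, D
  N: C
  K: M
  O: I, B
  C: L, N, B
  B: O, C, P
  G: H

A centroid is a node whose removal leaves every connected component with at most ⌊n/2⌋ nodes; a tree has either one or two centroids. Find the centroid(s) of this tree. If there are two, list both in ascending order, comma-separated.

B

If B is removed the pieces have sizes 7, 6, 2, all ≤ ⌊16/2⌋ = 8.
Every other node leaves some component of size > 8, so the centroid is unique.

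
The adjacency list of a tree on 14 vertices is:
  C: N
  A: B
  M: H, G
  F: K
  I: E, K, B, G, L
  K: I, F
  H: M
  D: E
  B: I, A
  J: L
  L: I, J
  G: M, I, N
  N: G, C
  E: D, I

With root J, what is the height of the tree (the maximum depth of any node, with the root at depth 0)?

5

A deepest node is C, reached by J–L–I–G–N–C.
That path has 5 edges, so the height is 5.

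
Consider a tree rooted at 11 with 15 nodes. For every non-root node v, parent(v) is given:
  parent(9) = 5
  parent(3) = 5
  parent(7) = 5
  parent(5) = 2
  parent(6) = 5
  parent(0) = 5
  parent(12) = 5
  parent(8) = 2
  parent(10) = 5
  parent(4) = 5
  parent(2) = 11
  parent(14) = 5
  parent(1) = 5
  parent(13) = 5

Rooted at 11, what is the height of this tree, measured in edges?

The longest root-to-leaf path is 11 → 2 → 5 → 13 (3 edges).

3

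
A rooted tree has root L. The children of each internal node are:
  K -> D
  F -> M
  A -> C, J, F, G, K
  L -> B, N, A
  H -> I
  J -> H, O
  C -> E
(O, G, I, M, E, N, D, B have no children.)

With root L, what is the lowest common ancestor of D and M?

Path D→root: D K A L; path M→root: M F A L.
First common node: A.

A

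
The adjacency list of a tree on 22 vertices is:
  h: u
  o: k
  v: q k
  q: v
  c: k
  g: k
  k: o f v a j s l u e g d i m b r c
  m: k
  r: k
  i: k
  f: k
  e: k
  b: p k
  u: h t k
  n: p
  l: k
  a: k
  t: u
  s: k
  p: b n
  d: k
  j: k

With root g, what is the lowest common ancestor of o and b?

k

Ancestors of o (toward the root): o, k, g.
Ancestors of b: b, k, g.
The deepest node appearing in both lists is k.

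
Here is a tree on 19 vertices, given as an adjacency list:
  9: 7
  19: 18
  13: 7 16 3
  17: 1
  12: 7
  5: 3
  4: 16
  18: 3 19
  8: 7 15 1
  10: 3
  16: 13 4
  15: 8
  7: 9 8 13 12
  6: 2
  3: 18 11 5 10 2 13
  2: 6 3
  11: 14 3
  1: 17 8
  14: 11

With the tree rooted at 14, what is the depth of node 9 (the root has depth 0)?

Path from 14 to 9: 14–11–3–13–7–9, which has 5 edges.

5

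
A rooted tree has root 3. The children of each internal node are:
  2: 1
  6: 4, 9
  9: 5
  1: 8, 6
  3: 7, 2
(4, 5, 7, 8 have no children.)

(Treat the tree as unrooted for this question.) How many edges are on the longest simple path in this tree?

6

BFS from 7 reaches 5 last, at distance 6; BFS from 5 confirms no node is farther.
Path: 7 - 3 - 2 - 1 - 6 - 9 - 5.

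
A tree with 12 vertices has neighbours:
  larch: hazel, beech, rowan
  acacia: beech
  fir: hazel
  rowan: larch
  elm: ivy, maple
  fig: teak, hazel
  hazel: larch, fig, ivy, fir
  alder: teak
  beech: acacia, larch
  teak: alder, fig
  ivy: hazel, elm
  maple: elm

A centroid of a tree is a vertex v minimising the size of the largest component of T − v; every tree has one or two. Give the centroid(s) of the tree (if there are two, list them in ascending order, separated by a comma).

hazel

If hazel is removed the pieces have sizes 4, 3, 3, 1, all ≤ ⌊12/2⌋ = 6.
Every other node leaves some component of size > 6, so the centroid is unique.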